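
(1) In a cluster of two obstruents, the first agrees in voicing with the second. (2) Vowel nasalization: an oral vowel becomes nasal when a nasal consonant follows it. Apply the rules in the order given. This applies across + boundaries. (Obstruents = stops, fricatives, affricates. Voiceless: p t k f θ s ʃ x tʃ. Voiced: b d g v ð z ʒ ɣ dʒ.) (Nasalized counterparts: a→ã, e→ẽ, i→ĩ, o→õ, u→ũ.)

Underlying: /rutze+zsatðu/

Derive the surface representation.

[rudze+ssadðu]

Rule 1: /t/ before /z/ (voiced) → [d]
Rule 1: /z/ before /s/ (voiceless) → [s]
Rule 1: /t/ before /ð/ (voiced) → [d]
After rule 1: rudze+ssadðu
Rule 2: no segment meets the rule's conditions; no change.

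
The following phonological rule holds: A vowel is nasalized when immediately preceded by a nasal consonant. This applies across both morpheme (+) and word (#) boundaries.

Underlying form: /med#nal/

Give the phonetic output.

/e/ after nasal /m/ → [ẽ]
/a/ after nasal /n/ → [ã]

[mẽd#nãl]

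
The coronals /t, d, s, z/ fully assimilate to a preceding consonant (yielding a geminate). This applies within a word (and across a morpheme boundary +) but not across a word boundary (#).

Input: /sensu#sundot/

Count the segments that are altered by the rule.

/s/ after /n/ → [n] (total assimilation)
/d/ after /n/ → [n] (total assimilation)
2 segments change.

2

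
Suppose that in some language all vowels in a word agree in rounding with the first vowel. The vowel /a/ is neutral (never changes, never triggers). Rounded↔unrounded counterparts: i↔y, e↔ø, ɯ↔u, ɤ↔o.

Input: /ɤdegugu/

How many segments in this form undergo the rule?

2

/u/ harmonizes with /ɤ/ ([-round]) → [ɯ]
/u/ harmonizes with /ɤ/ ([-round]) → [ɯ]
2 segments change.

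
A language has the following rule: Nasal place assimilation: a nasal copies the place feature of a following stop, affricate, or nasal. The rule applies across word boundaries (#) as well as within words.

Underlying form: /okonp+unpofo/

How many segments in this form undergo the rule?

2

/n/ before /p/ (labial) → [m]
/n/ before /p/ (labial) → [m]
2 segments change.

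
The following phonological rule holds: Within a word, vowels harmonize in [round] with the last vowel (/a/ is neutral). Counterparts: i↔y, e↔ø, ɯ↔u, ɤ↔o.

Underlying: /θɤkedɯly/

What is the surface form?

/ɤ/ harmonizes with /y/ ([+round]) → [o]
/e/ harmonizes with /y/ ([+round]) → [ø]
/ɯ/ harmonizes with /y/ ([+round]) → [u]

[θokøduly]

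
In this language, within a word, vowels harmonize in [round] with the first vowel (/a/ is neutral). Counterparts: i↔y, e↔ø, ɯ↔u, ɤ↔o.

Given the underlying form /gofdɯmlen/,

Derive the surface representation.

[gofdumløn]

/ɯ/ harmonizes with /o/ ([+round]) → [u]
/e/ harmonizes with /o/ ([+round]) → [ø]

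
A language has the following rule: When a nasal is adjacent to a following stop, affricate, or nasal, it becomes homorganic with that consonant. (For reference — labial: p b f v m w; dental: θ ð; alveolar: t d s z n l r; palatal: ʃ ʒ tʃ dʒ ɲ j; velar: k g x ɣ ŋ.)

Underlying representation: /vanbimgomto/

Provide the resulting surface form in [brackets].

/n/ before /b/ (labial) → [m]
/m/ before /g/ (velar) → [ŋ]
/m/ before /t/ (alveolar) → [n]

[vambiŋgonto]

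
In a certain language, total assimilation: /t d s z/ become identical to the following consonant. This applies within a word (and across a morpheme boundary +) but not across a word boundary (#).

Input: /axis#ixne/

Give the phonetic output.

[axis#ixne]

no segment meets the rule's conditions; no change.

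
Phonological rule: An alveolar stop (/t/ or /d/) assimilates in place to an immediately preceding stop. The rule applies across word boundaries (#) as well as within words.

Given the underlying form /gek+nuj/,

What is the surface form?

no segment meets the rule's conditions; no change.

[gek+nuj]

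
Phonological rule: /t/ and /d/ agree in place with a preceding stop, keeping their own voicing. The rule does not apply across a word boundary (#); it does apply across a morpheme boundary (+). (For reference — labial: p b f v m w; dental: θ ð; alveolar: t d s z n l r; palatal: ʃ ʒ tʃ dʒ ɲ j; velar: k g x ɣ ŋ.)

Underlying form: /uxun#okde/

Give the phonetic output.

/d/ after /k/ (velar) → [g]

[uxun#okge]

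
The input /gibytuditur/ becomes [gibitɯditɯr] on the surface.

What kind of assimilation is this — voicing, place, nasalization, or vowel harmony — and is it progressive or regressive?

/y/→[i] /u/→[ɯ] /u/→[ɯ].
Vowels agree with the first vowel, so the harmony is progressive.

vowel harmony, progressive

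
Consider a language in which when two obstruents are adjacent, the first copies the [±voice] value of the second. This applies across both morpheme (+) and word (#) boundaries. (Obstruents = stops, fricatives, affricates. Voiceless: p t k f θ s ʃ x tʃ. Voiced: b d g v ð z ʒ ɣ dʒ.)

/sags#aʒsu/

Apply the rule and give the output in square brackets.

[saks#aʃsu]

/g/ before /s/ (voiceless) → [k]
/ʒ/ before /s/ (voiceless) → [ʃ]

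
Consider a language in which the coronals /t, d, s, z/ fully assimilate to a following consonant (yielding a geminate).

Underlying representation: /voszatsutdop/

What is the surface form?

[vozzassuddop]

/s/ before /z/ → [z] (total assimilation)
/t/ before /s/ → [s] (total assimilation)
/t/ before /d/ → [d] (total assimilation)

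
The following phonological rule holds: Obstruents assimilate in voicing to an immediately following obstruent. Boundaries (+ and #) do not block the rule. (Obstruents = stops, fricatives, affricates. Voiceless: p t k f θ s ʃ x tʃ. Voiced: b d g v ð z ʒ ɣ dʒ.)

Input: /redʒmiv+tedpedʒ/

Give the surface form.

/v/ before /t/ (voiceless) → [f]
/d/ before /p/ (voiceless) → [t]

[redʒmif+tetpedʒ]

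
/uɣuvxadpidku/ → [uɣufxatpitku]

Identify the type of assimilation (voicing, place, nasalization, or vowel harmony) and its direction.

voicing assimilation, regressive

/v/→[f] /d/→[t] /d/→[t].
Each target copies a feature from the following segment, so the direction is regressive.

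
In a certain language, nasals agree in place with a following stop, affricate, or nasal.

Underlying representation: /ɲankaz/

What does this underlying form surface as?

/n/ before /k/ (velar) → [ŋ]

[ɲaŋkaz]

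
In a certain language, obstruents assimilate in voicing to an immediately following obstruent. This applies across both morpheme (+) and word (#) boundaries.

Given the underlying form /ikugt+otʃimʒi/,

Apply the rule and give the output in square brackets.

/g/ before /t/ (voiceless) → [k]

[ikukt+otʃimʒi]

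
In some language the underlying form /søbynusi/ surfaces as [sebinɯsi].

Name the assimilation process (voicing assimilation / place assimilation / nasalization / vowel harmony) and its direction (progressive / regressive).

/ø/→[e] /y/→[i] /u/→[ɯ].
Vowels agree with the last vowel, so the harmony is regressive.

vowel harmony, regressive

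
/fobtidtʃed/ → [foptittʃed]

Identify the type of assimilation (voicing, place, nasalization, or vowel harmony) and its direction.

/b/→[p] /d/→[t].
Each target copies a feature from the following segment, so the direction is regressive.

voicing assimilation, regressive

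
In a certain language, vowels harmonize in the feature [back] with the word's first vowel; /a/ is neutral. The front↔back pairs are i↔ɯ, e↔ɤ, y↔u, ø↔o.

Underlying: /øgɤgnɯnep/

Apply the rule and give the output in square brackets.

/ɤ/ harmonizes with /ø/ ([-back]) → [e]
/ɯ/ harmonizes with /ø/ ([-back]) → [i]

[øgegninep]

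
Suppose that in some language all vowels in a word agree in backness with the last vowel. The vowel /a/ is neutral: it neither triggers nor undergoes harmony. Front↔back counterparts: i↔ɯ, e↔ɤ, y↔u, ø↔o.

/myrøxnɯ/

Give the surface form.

[muroxnɯ]

/y/ harmonizes with /ɯ/ ([+back]) → [u]
/ø/ harmonizes with /ɯ/ ([+back]) → [o]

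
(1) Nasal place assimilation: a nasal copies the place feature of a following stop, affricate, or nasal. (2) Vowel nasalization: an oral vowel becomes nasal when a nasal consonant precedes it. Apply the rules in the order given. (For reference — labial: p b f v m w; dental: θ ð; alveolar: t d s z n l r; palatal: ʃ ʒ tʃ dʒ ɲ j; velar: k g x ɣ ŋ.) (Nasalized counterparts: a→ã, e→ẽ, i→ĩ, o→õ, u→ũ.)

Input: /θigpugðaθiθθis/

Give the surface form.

[θigpugðaθiθθis]

Rule 1: no segment meets the rule's conditions; no change.
After rule 1: θigpugðaθiθθis
Rule 2: no segment meets the rule's conditions; no change.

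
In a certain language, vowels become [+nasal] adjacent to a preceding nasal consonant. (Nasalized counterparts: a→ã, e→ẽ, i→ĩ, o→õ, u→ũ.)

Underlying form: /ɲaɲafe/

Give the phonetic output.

/a/ after nasal /ɲ/ → [ã]
/a/ after nasal /ɲ/ → [ã]

[ɲãɲãfe]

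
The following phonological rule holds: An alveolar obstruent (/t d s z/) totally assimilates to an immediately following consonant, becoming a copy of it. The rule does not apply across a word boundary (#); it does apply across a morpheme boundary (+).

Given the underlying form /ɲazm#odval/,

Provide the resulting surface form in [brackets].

[ɲamm#ovval]

/z/ before /m/ → [m] (total assimilation)
/d/ before /v/ → [v] (total assimilation)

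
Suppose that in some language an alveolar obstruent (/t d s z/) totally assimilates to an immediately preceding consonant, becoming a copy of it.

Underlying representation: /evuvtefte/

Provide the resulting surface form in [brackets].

/t/ after /v/ → [v] (total assimilation)
/t/ after /f/ → [f] (total assimilation)

[evuvveffe]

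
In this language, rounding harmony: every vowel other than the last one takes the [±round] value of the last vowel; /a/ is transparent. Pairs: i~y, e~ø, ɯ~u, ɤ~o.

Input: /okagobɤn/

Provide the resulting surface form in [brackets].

[ɤkagɤbɤn]

/o/ harmonizes with /ɤ/ ([-round]) → [ɤ]
/o/ harmonizes with /ɤ/ ([-round]) → [ɤ]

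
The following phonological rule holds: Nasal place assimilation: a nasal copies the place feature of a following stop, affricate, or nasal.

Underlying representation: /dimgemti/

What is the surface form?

[diŋgenti]

/m/ before /g/ (velar) → [ŋ]
/m/ before /t/ (alveolar) → [n]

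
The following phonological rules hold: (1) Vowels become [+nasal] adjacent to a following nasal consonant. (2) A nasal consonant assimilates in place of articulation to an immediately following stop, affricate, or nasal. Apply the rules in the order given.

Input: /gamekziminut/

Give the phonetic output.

Rule 1: /a/ before nasal /m/ → [ã]
Rule 1: /i/ before nasal /m/ → [ĩ]
Rule 1: /i/ before nasal /n/ → [ĩ]
After rule 1: gãmekzĩmĩnut
Rule 2: no segment meets the rule's conditions; no change.

[gãmekzĩmĩnut]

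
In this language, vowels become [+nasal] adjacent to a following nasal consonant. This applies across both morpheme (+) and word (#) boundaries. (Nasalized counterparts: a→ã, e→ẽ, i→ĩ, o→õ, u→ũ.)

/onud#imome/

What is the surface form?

[õnud#ĩmõme]

/o/ before nasal /n/ → [õ]
/i/ before nasal /m/ → [ĩ]
/o/ before nasal /m/ → [õ]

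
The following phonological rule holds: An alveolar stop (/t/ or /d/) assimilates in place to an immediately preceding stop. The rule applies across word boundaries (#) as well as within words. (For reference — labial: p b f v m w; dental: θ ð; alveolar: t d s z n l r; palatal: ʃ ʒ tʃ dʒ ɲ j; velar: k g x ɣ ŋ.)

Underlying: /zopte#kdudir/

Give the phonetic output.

[zoppe#kgudir]

/t/ after /p/ (labial) → [p]
/d/ after /k/ (velar) → [g]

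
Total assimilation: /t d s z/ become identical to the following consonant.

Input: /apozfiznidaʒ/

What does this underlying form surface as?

/z/ before /f/ → [f] (total assimilation)
/z/ before /n/ → [n] (total assimilation)

[apoffinnidaʒ]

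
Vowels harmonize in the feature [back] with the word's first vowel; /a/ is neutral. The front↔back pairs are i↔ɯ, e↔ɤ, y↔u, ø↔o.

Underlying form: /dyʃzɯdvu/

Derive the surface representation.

/ɯ/ harmonizes with /y/ ([-back]) → [i]
/u/ harmonizes with /y/ ([-back]) → [y]

[dyʃzidvy]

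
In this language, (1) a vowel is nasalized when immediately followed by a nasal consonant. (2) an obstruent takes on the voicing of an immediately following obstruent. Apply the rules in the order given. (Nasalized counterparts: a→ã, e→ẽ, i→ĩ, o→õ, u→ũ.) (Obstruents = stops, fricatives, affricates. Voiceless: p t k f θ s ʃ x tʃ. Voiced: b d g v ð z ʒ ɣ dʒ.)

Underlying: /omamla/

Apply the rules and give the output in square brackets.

[õmãmla]

Rule 1: /o/ before nasal /m/ → [õ]
Rule 1: /a/ before nasal /m/ → [ã]
After rule 1: õmãmla
Rule 2: no segment meets the rule's conditions; no change.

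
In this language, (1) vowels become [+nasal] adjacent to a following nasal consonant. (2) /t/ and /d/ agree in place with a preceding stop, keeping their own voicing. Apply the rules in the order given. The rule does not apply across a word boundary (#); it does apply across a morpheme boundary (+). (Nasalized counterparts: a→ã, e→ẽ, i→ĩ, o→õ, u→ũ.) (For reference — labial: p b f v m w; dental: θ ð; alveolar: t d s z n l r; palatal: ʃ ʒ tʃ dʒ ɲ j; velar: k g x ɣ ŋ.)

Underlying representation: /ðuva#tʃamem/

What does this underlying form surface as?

[ðuva#tʃãmẽm]

Rule 1: /a/ before nasal /m/ → [ã]
Rule 1: /e/ before nasal /m/ → [ẽ]
After rule 1: ðuva#tʃãmẽm
Rule 2: no segment meets the rule's conditions; no change.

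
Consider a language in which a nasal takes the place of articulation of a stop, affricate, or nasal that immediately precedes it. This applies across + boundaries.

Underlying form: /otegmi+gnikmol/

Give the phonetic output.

[otegŋi+gŋikŋol]

/m/ after /g/ (velar) → [ŋ]
/n/ after /g/ (velar) → [ŋ]
/m/ after /k/ (velar) → [ŋ]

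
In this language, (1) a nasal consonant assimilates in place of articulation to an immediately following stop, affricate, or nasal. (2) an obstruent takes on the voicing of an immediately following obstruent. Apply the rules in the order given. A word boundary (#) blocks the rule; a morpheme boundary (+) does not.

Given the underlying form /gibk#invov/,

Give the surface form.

Rule 1: no segment meets the rule's conditions; no change.
After rule 1: gibk#invov
Rule 2: /b/ before /k/ (voiceless) → [p]

[gipk#invov]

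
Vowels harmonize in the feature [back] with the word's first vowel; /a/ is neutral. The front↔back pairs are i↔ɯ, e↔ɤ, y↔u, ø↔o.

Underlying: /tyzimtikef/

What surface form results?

[tyzimtikef]

no segment meets the rule's conditions; no change.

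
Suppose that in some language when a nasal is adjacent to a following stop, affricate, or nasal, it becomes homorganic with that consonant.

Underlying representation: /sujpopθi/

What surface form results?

[sujpopθi]

no segment meets the rule's conditions; no change.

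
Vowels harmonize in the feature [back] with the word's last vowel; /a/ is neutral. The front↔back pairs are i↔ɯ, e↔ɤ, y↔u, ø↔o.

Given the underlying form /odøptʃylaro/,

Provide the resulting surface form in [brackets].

[odoptʃularo]

/ø/ harmonizes with /o/ ([+back]) → [o]
/y/ harmonizes with /o/ ([+back]) → [u]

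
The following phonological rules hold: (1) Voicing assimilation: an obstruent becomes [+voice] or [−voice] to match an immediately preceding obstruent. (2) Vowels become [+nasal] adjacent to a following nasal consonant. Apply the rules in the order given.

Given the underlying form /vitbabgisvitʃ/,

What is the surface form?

[vitpabgisfitʃ]

Rule 1: /b/ after /t/ (voiceless) → [p]
Rule 1: /v/ after /s/ (voiceless) → [f]
After rule 1: vitpabgisfitʃ
Rule 2: no segment meets the rule's conditions; no change.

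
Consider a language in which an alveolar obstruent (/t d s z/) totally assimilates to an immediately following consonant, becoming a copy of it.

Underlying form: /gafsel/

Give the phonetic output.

no segment meets the rule's conditions; no change.

[gafsel]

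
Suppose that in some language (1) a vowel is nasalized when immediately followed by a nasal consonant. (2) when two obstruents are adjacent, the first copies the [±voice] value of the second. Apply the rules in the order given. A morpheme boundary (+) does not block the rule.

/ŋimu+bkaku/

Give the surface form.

[ŋĩmu+pkaku]

Rule 1: /i/ before nasal /m/ → [ĩ]
After rule 1: ŋĩmu+bkaku
Rule 2: /b/ before /k/ (voiceless) → [p]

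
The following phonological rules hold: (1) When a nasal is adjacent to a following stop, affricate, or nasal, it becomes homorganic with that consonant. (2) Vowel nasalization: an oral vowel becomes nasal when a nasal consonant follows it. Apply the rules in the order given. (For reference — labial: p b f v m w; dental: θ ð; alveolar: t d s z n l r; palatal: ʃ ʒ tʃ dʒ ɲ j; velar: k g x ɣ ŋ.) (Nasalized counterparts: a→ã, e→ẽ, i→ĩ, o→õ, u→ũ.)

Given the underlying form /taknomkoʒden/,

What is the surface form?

Rule 1: /m/ before /k/ (velar) → [ŋ]
After rule 1: taknoŋkoʒden
Rule 2: /o/ before nasal /ŋ/ → [õ]
Rule 2: /e/ before nasal /n/ → [ẽ]

[taknõŋkoʒdẽn]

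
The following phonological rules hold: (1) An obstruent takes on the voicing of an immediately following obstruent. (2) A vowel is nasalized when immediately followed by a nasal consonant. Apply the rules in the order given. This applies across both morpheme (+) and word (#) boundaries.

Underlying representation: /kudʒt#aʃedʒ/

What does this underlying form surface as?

Rule 1: /dʒ/ before /t/ (voiceless) → [tʃ]
After rule 1: kutʃt#aʃedʒ
Rule 2: no segment meets the rule's conditions; no change.

[kutʃt#aʃedʒ]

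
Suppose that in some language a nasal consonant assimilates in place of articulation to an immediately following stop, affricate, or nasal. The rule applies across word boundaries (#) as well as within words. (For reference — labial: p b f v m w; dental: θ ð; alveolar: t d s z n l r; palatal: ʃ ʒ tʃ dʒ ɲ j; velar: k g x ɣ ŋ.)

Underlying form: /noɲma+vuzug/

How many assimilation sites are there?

/ɲ/ before /m/ (labial) → [m]
1 segment changes.

1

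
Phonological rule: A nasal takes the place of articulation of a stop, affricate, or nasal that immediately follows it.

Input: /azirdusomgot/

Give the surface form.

/m/ before /g/ (velar) → [ŋ]

[azirdusoŋgot]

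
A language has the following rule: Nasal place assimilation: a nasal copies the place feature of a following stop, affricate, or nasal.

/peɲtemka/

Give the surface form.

[penteŋka]

/ɲ/ before /t/ (alveolar) → [n]
/m/ before /k/ (velar) → [ŋ]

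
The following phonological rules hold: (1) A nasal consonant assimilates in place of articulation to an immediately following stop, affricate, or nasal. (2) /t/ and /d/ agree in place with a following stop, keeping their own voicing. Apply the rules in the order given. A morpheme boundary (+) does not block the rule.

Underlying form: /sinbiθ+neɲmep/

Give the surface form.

Rule 1: /n/ before /b/ (labial) → [m]
Rule 1: /ɲ/ before /m/ (labial) → [m]
After rule 1: simbiθ+nemmep
Rule 2: no segment meets the rule's conditions; no change.

[simbiθ+nemmep]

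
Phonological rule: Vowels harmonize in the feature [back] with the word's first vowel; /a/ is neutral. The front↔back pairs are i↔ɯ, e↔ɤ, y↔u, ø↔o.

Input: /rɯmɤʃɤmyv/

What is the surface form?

/y/ harmonizes with /ɯ/ ([+back]) → [u]

[rɯmɤʃɤmuv]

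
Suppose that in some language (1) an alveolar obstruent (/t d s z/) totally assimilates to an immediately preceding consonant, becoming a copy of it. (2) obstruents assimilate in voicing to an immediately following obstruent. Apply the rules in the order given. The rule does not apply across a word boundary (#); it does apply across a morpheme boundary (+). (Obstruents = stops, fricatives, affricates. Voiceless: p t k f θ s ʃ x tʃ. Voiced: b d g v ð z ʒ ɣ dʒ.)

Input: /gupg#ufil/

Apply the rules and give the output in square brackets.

[gubg#ufil]

Rule 1: no segment meets the rule's conditions; no change.
After rule 1: gupg#ufil
Rule 2: /p/ before /g/ (voiced) → [b]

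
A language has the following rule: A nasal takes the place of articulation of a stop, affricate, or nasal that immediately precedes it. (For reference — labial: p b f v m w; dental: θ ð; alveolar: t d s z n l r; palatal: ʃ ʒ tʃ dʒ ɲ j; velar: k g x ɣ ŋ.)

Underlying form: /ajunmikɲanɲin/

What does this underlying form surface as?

[ajunnikŋannin]

/m/ after /n/ (alveolar) → [n]
/ɲ/ after /k/ (velar) → [ŋ]
/ɲ/ after /n/ (alveolar) → [n]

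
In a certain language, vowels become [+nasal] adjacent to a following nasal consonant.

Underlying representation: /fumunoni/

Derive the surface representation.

/u/ before nasal /m/ → [ũ]
/u/ before nasal /n/ → [ũ]
/o/ before nasal /n/ → [õ]

[fũmũnõni]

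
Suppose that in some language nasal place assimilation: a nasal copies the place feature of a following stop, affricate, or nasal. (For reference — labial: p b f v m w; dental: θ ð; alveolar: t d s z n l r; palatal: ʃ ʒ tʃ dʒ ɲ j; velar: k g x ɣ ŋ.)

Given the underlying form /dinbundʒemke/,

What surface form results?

[dimbuɲdʒeŋke]

/n/ before /b/ (labial) → [m]
/n/ before /dʒ/ (palatal) → [ɲ]
/m/ before /k/ (velar) → [ŋ]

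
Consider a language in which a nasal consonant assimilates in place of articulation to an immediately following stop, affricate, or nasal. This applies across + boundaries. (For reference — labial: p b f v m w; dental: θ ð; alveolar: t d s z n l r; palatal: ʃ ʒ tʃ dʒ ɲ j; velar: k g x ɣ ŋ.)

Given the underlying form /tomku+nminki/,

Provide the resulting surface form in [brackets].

[toŋku+mmiŋki]

/m/ before /k/ (velar) → [ŋ]
/n/ before /m/ (labial) → [m]
/n/ before /k/ (velar) → [ŋ]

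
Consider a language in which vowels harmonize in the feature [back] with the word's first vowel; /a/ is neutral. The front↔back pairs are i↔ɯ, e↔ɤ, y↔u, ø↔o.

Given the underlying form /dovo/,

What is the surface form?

[dovo]

no segment meets the rule's conditions; no change.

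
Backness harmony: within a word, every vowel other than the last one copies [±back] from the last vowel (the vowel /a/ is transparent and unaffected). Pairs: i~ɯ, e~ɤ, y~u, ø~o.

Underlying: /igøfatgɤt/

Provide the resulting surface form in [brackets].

[ɯgofatgɤt]

/i/ harmonizes with /ɤ/ ([+back]) → [ɯ]
/ø/ harmonizes with /ɤ/ ([+back]) → [o]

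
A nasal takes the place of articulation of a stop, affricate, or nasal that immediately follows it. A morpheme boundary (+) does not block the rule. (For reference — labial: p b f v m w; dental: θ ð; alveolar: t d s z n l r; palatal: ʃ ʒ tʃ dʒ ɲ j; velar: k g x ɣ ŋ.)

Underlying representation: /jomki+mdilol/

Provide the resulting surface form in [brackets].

/m/ before /k/ (velar) → [ŋ]
/m/ before /d/ (alveolar) → [n]

[joŋki+ndilol]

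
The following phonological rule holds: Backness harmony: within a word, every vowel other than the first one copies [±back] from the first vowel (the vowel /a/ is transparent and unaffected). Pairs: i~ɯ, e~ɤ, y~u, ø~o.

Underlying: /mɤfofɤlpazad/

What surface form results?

no segment meets the rule's conditions; no change.

[mɤfofɤlpazad]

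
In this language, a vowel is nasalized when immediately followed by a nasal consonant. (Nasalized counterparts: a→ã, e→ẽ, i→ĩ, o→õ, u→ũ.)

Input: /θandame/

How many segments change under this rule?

/a/ before nasal /n/ → [ã]
/a/ before nasal /m/ → [ã]
2 segments change.

2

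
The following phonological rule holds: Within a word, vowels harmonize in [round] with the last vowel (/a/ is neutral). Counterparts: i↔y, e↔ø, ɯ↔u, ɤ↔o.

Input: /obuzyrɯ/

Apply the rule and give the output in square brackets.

/o/ harmonizes with /ɯ/ ([-round]) → [ɤ]
/u/ harmonizes with /ɯ/ ([-round]) → [ɯ]
/y/ harmonizes with /ɯ/ ([-round]) → [i]

[ɤbɯzirɯ]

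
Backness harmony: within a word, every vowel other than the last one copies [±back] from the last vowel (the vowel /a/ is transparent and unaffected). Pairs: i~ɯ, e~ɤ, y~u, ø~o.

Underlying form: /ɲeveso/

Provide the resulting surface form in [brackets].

[ɲɤvɤso]

/e/ harmonizes with /o/ ([+back]) → [ɤ]
/e/ harmonizes with /o/ ([+back]) → [ɤ]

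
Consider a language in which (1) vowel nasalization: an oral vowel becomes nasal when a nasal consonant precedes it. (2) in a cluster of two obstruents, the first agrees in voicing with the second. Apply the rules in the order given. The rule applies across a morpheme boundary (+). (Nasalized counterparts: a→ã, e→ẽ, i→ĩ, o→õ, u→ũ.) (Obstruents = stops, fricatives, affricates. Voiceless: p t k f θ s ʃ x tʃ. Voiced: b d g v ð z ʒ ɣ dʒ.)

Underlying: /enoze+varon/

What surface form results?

[enõze+varon]

Rule 1: /o/ after nasal /n/ → [õ]
After rule 1: enõze+varon
Rule 2: no segment meets the rule's conditions; no change.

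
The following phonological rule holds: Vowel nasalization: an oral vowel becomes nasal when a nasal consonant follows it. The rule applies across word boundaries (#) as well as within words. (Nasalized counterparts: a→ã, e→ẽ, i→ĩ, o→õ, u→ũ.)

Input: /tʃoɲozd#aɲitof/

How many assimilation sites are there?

2

/o/ before nasal /ɲ/ → [õ]
/a/ before nasal /ɲ/ → [ã]
2 segments change.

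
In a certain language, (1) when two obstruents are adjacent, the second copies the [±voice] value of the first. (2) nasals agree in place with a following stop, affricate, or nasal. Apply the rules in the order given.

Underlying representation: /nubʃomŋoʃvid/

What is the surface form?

[nubʒoŋŋoʃfid]

Rule 1: /ʃ/ after /b/ (voiced) → [ʒ]
Rule 1: /v/ after /ʃ/ (voiceless) → [f]
After rule 1: nubʒomŋoʃfid
Rule 2: /m/ before /ŋ/ (velar) → [ŋ]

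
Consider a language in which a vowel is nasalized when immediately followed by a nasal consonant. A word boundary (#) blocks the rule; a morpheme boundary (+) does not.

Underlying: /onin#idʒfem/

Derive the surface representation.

/o/ before nasal /n/ → [õ]
/i/ before nasal /n/ → [ĩ]
/e/ before nasal /m/ → [ẽ]

[õnĩn#idʒfẽm]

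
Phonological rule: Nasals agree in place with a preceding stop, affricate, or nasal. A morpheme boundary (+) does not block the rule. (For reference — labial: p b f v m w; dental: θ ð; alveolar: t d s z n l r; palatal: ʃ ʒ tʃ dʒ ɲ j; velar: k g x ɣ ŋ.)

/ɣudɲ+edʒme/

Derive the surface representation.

/ɲ/ after /d/ (alveolar) → [n]
/m/ after /dʒ/ (palatal) → [ɲ]

[ɣudn+edʒɲe]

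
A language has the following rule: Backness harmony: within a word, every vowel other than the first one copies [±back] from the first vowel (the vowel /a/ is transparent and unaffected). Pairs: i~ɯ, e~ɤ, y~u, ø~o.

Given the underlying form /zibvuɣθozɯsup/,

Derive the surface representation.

[zibvyɣθøzisyp]

/u/ harmonizes with /i/ ([-back]) → [y]
/o/ harmonizes with /i/ ([-back]) → [ø]
/ɯ/ harmonizes with /i/ ([-back]) → [i]
/u/ harmonizes with /i/ ([-back]) → [y]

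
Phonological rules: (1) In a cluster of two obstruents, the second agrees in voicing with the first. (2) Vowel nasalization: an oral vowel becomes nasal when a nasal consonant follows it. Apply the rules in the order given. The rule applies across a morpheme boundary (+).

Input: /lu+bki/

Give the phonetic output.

Rule 1: /k/ after /b/ (voiced) → [g]
After rule 1: lu+bgi
Rule 2: no segment meets the rule's conditions; no change.

[lu+bgi]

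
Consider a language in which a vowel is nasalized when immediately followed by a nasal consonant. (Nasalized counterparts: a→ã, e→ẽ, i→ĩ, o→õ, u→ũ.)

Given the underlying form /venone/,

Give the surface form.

/e/ before nasal /n/ → [ẽ]
/o/ before nasal /n/ → [õ]

[vẽnõne]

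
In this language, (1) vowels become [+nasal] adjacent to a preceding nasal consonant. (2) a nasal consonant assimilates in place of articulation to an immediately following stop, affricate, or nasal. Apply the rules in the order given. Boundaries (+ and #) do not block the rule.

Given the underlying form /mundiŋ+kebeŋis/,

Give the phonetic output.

Rule 1: /u/ after nasal /m/ → [ũ]
Rule 1: /i/ after nasal /ŋ/ → [ĩ]
After rule 1: mũndiŋ+kebeŋĩs
Rule 2: no segment meets the rule's conditions; no change.

[mũndiŋ+kebeŋĩs]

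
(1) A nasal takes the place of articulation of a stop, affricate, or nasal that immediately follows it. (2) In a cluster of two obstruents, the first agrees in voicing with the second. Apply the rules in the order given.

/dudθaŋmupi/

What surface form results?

Rule 1: /ŋ/ before /m/ (labial) → [m]
After rule 1: dudθammupi
Rule 2: /d/ before /θ/ (voiceless) → [t]

[dutθammupi]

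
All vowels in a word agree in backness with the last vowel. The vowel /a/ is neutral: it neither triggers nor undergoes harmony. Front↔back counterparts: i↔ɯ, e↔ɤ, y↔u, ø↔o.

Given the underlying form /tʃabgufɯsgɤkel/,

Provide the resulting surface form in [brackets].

/u/ harmonizes with /e/ ([-back]) → [y]
/ɯ/ harmonizes with /e/ ([-back]) → [i]
/ɤ/ harmonizes with /e/ ([-back]) → [e]

[tʃabgyfisgekel]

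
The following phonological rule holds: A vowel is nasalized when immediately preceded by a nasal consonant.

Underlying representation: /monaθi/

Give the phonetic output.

/o/ after nasal /m/ → [õ]
/a/ after nasal /n/ → [ã]

[mõnãθi]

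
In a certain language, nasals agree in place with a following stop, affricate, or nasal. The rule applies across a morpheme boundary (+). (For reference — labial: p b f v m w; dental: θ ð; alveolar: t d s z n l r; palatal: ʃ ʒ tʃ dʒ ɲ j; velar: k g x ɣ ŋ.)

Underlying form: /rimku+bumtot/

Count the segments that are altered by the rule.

2

/m/ before /k/ (velar) → [ŋ]
/m/ before /t/ (alveolar) → [n]
2 segments change.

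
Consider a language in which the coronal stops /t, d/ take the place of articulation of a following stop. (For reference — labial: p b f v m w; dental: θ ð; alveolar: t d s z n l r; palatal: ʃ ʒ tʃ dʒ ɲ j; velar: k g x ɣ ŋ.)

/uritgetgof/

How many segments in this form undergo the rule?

/t/ before /g/ (velar) → [k]
/t/ before /g/ (velar) → [k]
2 segments change.

2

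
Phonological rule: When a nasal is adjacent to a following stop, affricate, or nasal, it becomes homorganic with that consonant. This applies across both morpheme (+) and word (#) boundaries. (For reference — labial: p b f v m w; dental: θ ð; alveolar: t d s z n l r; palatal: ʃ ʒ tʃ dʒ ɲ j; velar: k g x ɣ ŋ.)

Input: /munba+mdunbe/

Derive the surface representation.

[mumba+ndumbe]

/n/ before /b/ (labial) → [m]
/m/ before /d/ (alveolar) → [n]
/n/ before /b/ (labial) → [m]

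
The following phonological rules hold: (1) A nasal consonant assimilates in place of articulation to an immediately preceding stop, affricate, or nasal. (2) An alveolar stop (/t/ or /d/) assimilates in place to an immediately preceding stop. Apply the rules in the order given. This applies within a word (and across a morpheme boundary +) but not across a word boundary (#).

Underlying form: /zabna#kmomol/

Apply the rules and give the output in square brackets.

Rule 1: /n/ after /b/ (labial) → [m]
Rule 1: /m/ after /k/ (velar) → [ŋ]
After rule 1: zabma#kŋomol
Rule 2: no segment meets the rule's conditions; no change.

[zabma#kŋomol]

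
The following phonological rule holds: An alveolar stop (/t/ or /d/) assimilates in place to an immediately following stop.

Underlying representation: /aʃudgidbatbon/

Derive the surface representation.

/d/ before /g/ (velar) → [g]
/d/ before /b/ (labial) → [b]
/t/ before /b/ (labial) → [p]

[aʃuggibbapbon]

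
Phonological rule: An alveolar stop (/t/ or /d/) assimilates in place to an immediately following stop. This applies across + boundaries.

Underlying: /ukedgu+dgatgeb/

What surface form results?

/d/ before /g/ (velar) → [g]
/d/ before /g/ (velar) → [g]
/t/ before /g/ (velar) → [k]

[ukeggu+ggakgeb]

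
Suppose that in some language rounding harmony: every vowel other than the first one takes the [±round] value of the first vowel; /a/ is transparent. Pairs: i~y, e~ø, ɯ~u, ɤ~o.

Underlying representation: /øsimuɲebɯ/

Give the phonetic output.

/i/ harmonizes with /ø/ ([+round]) → [y]
/e/ harmonizes with /ø/ ([+round]) → [ø]
/ɯ/ harmonizes with /ø/ ([+round]) → [u]

[øsymuɲøbu]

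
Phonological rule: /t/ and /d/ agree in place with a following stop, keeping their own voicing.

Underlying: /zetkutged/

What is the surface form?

[zekkukged]

/t/ before /k/ (velar) → [k]
/t/ before /g/ (velar) → [k]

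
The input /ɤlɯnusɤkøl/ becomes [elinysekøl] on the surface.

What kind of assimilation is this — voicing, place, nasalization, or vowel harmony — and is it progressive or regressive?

/ɤ/→[e] /ɯ/→[i] /u/→[y] /ɤ/→[e].
Vowels agree with the last vowel, so the harmony is regressive.

vowel harmony, regressive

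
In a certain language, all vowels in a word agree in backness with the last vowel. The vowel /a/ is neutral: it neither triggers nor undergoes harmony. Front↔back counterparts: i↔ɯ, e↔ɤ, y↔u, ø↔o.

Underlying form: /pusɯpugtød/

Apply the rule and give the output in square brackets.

/u/ harmonizes with /ø/ ([-back]) → [y]
/ɯ/ harmonizes with /ø/ ([-back]) → [i]
/u/ harmonizes with /ø/ ([-back]) → [y]

[pysipygtød]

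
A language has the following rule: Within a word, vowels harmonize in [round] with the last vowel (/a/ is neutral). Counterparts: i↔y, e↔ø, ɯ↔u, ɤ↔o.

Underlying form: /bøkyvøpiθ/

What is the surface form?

/ø/ harmonizes with /i/ ([-round]) → [e]
/y/ harmonizes with /i/ ([-round]) → [i]
/ø/ harmonizes with /i/ ([-round]) → [e]

[bekivepiθ]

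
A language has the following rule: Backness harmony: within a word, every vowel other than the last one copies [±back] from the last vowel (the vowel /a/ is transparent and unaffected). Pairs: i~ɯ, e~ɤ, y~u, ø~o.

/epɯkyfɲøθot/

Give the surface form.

/e/ harmonizes with /o/ ([+back]) → [ɤ]
/y/ harmonizes with /o/ ([+back]) → [u]
/ø/ harmonizes with /o/ ([+back]) → [o]

[ɤpɯkufɲoθot]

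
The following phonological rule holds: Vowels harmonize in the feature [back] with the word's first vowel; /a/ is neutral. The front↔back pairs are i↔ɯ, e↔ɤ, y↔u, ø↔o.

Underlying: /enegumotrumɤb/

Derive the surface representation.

/u/ harmonizes with /e/ ([-back]) → [y]
/o/ harmonizes with /e/ ([-back]) → [ø]
/u/ harmonizes with /e/ ([-back]) → [y]
/ɤ/ harmonizes with /e/ ([-back]) → [e]

[enegymøtrymeb]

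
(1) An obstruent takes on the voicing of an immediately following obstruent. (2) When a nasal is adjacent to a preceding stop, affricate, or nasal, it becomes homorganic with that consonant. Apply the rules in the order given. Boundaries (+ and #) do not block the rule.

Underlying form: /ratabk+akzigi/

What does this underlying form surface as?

Rule 1: /b/ before /k/ (voiceless) → [p]
Rule 1: /k/ before /z/ (voiced) → [g]
After rule 1: ratapk+agzigi
Rule 2: no segment meets the rule's conditions; no change.

[ratapk+agzigi]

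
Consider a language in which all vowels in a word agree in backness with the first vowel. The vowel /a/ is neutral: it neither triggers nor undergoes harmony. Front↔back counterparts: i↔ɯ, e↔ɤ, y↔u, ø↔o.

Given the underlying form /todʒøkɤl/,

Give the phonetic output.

[todʒokɤl]

/ø/ harmonizes with /o/ ([+back]) → [o]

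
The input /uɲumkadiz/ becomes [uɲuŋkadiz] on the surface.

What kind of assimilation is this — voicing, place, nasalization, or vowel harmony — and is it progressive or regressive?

/m/→[ŋ].
Each target copies a feature from the following segment, so the direction is regressive.

place assimilation, regressive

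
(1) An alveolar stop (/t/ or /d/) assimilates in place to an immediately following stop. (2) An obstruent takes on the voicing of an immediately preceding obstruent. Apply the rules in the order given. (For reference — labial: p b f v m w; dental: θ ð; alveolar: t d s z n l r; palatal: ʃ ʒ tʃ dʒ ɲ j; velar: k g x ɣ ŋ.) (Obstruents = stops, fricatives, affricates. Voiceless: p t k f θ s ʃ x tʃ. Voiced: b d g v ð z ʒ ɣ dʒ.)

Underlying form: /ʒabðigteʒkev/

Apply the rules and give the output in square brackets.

[ʒabðigdeʒgev]

Rule 1: no segment meets the rule's conditions; no change.
After rule 1: ʒabðigteʒkev
Rule 2: /t/ after /g/ (voiced) → [d]
Rule 2: /k/ after /ʒ/ (voiced) → [g]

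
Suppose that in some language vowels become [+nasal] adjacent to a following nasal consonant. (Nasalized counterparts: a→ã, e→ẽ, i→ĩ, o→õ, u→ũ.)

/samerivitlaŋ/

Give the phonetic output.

/a/ before nasal /m/ → [ã]
/a/ before nasal /ŋ/ → [ã]

[sãmerivitlãŋ]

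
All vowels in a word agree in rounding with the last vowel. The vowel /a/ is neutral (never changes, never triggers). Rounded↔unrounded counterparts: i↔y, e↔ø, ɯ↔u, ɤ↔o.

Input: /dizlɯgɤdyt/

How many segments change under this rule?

/i/ harmonizes with /y/ ([+round]) → [y]
/ɯ/ harmonizes with /y/ ([+round]) → [u]
/ɤ/ harmonizes with /y/ ([+round]) → [o]
3 segments change.

3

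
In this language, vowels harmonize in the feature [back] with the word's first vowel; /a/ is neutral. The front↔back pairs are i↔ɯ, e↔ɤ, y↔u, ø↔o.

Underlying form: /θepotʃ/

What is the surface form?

[θepøtʃ]

/o/ harmonizes with /e/ ([-back]) → [ø]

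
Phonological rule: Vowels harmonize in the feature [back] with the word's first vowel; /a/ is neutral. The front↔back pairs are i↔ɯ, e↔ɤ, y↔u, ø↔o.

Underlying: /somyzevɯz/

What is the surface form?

[somuzɤvɯz]

/y/ harmonizes with /o/ ([+back]) → [u]
/e/ harmonizes with /o/ ([+back]) → [ɤ]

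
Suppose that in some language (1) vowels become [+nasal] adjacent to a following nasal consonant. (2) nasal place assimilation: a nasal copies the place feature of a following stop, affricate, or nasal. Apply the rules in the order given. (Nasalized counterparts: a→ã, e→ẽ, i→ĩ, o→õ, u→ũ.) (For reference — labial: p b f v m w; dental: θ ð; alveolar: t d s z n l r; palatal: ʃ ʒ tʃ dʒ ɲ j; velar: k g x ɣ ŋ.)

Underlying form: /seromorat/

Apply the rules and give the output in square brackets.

Rule 1: /o/ before nasal /m/ → [õ]
After rule 1: serõmorat
Rule 2: no segment meets the rule's conditions; no change.

[serõmorat]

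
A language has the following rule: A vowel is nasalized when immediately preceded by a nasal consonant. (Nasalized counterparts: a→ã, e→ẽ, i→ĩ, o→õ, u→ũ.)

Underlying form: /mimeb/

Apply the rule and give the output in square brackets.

/i/ after nasal /m/ → [ĩ]
/e/ after nasal /m/ → [ẽ]

[mĩmẽb]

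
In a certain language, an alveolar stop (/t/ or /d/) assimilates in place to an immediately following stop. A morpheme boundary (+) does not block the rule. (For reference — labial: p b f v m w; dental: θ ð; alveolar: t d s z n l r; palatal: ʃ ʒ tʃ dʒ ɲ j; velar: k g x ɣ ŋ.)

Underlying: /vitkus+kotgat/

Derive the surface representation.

[vikkus+kokgat]

/t/ before /k/ (velar) → [k]
/t/ before /g/ (velar) → [k]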